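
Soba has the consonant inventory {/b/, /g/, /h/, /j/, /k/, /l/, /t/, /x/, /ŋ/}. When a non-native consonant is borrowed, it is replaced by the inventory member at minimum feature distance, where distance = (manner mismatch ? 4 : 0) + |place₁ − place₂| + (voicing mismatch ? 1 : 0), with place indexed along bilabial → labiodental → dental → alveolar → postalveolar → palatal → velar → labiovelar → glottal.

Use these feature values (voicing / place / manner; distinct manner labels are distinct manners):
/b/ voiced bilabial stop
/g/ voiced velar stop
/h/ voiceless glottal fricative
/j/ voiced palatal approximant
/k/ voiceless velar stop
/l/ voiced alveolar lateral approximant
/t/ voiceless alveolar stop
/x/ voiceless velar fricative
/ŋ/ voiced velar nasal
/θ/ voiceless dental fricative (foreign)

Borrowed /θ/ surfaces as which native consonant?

/x/ is closest: same manner (fricative), place distance 4 (dental→velar), same voicing; total 4. Next closest is /t/ at distance 5.

x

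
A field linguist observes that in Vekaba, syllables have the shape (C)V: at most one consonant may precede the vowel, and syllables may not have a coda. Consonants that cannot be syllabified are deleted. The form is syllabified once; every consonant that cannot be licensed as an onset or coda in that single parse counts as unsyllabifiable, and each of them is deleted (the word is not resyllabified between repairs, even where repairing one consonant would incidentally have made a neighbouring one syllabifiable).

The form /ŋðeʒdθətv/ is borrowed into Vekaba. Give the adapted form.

Syllabifying with onset maximization leaves /ŋ/, /ʒ/, /d/, /t/, /v/ stranded (no codas are permitted; onsets are limited to one consonant).
Deleting the stranded consonants removes /ŋ/, /ʒ/, /d/, /t/, /v/.

ðeθə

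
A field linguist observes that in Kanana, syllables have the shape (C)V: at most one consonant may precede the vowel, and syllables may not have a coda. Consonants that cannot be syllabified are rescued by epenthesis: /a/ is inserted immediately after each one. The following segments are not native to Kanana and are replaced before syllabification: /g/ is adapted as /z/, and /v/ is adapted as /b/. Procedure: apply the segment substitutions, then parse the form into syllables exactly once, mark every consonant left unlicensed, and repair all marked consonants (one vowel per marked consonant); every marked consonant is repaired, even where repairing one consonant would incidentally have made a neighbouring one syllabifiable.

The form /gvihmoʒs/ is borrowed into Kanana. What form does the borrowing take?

Substitution: /g/ → /z/, /v/ → /b/, giving /zbihmoʒs/.
Under (C)V, the unsyllabifiable consonants are /z/, /h/, /ʒ/, /s/ (no codas are permitted; onsets are limited to one consonant).
Inserting the epenthetic vowel yields /z/ → /za/, /h/ → /ha/, /ʒ/ → /ʒa/, /s/ → /sa/.

zabihamoʒasa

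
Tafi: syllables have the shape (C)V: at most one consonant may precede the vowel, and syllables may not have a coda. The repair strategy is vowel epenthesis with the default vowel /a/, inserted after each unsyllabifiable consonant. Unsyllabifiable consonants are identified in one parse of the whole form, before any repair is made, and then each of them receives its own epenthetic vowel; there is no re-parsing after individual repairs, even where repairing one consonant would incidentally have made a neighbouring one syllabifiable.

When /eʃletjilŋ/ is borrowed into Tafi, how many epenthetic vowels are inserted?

The unsyllabifiable consonants are /ʃ/, /t/, /l/, /ŋ/; each receives one epenthetic vowel.

4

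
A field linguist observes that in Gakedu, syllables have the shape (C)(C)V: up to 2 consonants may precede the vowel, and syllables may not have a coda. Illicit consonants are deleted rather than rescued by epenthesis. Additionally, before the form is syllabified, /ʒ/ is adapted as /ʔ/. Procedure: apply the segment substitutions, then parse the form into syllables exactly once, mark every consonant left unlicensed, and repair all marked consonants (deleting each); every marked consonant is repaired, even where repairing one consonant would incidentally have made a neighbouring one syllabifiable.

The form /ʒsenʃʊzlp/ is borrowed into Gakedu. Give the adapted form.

ʔsenʃʊ

Substitution: /ʒ/ → /ʔ/, giving /ʔsenʃʊzlp/.
Syllabifying with onset maximization leaves /z/, /l/, /p/ stranded (no codas are permitted; onsets may contain at most 2 consonants).
Each unlicensed consonant is deleted: /z/, /l/, /p/.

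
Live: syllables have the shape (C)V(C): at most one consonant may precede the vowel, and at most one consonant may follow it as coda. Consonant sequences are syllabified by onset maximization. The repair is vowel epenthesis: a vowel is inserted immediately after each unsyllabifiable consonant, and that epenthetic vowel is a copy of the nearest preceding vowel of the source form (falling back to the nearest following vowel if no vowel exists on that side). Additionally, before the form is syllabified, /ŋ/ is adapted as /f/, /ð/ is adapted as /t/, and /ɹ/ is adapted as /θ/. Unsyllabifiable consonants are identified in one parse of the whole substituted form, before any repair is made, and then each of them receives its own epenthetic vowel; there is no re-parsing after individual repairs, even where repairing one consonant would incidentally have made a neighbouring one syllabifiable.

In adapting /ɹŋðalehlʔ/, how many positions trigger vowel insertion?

4

After substitution the input is /θftalehlʔ/.
The unsyllabifiable consonants are /θ/, /f/, /l/, /ʔ/; each receives one epenthetic vowel.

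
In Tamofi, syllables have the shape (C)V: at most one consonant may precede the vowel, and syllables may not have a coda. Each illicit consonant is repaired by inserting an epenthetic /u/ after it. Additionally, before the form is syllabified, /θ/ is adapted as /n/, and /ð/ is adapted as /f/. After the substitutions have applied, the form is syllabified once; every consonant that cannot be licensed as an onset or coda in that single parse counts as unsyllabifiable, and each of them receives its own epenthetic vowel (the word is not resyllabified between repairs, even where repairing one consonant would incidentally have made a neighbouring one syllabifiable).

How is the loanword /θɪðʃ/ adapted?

Substitution: /θ/ → /n/, /ð/ → /f/, giving /nɪfʃ/.
The consonants /f/, /ʃ/ cannot be parsed into a legal (C)V syllable (no codas are permitted; onsets are limited to one consonant).
Inserting the epenthetic vowel yields /f/ → /fu/, /ʃ/ → /ʃu/.

nɪfuʃu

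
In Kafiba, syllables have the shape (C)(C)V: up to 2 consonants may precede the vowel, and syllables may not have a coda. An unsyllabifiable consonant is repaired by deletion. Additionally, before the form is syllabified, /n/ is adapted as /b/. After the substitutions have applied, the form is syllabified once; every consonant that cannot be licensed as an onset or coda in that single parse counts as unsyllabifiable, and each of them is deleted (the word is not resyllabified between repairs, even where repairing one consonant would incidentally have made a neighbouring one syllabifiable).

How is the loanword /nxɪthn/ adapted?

bxɪ

Substitution: /n/ → /b/, giving /bxɪthb/.
Under (C)(C)V, the unsyllabifiable consonants are /t/, /h/, /b/ (no codas are permitted; onsets may contain at most 2 consonants).
Each unlicensed consonant is deleted: /t/, /h/, /b/.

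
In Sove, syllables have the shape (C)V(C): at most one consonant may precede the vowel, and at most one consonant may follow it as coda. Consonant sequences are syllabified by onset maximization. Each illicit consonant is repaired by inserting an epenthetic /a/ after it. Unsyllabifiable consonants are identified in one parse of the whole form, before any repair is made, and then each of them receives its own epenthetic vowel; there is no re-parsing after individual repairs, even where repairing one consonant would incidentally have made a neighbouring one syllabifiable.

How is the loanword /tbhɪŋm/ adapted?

The consonants /t/, /b/, /m/ cannot be parsed into a legal (C)V(C) syllable (at most one coda consonant is licensed; onsets are limited to one consonant).
Epenthesis after each stranded consonant: /t/ → /ta/, /b/ → /ba/, /m/ → /ma/.

tabahɪŋma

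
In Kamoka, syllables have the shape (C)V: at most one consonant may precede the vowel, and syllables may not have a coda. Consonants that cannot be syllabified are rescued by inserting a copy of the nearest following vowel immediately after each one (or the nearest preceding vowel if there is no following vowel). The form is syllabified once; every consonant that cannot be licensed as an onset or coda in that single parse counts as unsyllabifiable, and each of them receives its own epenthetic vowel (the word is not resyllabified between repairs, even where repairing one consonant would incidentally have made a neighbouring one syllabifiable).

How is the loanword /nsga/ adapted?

nasaga

Syllabifying with onset maximization leaves /n/, /s/ stranded (no codas are permitted; onsets are limited to one consonant).
Epenthesis after each stranded consonant: /n/ → /na/, /s/ → /sa/.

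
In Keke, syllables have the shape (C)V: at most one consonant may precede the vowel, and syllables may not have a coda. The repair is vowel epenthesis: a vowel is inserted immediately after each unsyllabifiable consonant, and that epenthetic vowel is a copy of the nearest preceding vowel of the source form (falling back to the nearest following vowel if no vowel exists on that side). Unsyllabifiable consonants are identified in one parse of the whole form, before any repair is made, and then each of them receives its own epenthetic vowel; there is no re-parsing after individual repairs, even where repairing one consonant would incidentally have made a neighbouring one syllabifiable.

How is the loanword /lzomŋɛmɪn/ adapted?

Under (C)V, the unsyllabifiable consonants are /l/, /m/, /n/ (no codas are permitted; onsets are limited to one consonant).
Inserting the epenthetic vowel yields /l/ → /lo/, /m/ → /mo/, /n/ → /nɪ/.

lozomoŋɛmɪnɪ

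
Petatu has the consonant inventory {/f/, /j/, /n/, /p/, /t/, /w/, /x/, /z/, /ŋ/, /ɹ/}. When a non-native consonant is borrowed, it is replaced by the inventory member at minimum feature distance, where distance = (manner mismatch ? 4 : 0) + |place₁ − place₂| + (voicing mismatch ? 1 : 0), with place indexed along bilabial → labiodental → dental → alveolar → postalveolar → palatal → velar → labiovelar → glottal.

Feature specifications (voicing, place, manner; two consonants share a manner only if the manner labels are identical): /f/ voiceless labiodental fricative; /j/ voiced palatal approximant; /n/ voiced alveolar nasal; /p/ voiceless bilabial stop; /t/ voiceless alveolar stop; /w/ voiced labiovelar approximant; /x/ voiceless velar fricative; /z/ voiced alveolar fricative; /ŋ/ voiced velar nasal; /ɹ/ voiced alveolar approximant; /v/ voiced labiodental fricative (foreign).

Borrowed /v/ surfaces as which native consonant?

f

/f/ is closest: same manner (fricative), place distance 0 (labiodental→labiodental), voicing differs (+1); total 1. Next closest is /z/ at distance 2.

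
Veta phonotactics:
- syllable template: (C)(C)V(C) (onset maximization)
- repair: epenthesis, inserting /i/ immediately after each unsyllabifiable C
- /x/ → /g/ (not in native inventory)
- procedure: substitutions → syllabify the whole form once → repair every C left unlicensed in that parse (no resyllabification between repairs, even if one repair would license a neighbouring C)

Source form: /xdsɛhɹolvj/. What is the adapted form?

Substitution: /x/ → /g/, giving /gdsɛhɹolvj/.
Under (C)(C)V(C), the unsyllabifiable consonants are /g/, /v/, /j/ (at most one coda consonant is licensed; onsets may contain at most 2 consonants).
Inserting the epenthetic vowel yields /g/ → /gi/, /v/ → /vi/, /j/ → /ji/.

gidsɛhɹolviji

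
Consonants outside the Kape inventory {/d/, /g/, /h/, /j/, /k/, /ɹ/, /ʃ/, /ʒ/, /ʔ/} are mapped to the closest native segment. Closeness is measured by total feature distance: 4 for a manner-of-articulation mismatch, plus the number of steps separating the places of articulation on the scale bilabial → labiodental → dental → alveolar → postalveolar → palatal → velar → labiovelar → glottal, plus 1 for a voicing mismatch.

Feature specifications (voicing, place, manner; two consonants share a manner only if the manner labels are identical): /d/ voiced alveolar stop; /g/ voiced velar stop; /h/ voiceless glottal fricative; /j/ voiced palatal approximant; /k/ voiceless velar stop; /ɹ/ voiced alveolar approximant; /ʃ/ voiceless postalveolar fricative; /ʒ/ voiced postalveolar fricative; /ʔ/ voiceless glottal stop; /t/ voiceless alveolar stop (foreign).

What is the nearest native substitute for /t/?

/d/ is closest: same manner (stop), place distance 0 (alveolar→alveolar), voicing differs (+1); total 1. Next closest is /k/ at distance 3.

d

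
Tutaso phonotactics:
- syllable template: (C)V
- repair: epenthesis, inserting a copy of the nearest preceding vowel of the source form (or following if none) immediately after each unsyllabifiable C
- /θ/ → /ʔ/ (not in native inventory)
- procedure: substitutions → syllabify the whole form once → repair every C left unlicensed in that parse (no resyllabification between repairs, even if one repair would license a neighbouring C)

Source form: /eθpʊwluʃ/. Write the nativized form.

Substitution: /θ/ → /ʔ/, giving /eʔpʊwluʃ/.
The consonants /ʔ/, /w/, /ʃ/ cannot be parsed into a legal (C)V syllable (no codas are permitted; onsets are limited to one consonant).
Each unlicensed consonant becomes the onset of a new syllable: /ʔ/ → /ʔe/, /w/ → /wʊ/, /ʃ/ → /ʃu/.

eʔepʊwʊluʃu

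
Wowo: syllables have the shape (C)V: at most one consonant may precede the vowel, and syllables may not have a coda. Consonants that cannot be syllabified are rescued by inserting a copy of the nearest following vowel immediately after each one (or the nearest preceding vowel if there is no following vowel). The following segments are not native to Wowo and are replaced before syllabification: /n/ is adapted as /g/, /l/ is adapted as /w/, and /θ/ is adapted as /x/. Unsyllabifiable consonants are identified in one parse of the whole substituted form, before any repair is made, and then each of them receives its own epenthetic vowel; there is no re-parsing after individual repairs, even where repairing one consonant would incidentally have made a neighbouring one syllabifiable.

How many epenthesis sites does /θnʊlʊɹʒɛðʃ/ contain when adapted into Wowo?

After substitution the input is /xgʊwʊɹʒɛðʃ/.
The unsyllabifiable consonants are /x/, /ɹ/, /ð/, /ʃ/; each receives one epenthetic vowel.

4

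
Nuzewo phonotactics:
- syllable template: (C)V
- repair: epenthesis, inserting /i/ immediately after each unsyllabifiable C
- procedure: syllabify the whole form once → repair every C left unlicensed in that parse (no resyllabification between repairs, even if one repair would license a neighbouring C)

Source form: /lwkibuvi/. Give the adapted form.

liwikibuvi

The consonants /l/, /w/ cannot be parsed into a legal (C)V syllable (no codas are permitted; onsets are limited to one consonant).
Epenthesis after each stranded consonant: /l/ → /li/, /w/ → /wi/.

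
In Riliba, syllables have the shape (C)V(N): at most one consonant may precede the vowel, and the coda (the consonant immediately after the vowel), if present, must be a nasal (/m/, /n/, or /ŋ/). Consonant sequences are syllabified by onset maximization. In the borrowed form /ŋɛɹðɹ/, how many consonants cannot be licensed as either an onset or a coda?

The consonants /ɹ/, /ð/, /ɹ/ cannot be parsed into a legal (C)V(N) syllable (only a nasal (/m/, /n/, or /ŋ/) is licensed in coda position; onsets are limited to one consonant).

3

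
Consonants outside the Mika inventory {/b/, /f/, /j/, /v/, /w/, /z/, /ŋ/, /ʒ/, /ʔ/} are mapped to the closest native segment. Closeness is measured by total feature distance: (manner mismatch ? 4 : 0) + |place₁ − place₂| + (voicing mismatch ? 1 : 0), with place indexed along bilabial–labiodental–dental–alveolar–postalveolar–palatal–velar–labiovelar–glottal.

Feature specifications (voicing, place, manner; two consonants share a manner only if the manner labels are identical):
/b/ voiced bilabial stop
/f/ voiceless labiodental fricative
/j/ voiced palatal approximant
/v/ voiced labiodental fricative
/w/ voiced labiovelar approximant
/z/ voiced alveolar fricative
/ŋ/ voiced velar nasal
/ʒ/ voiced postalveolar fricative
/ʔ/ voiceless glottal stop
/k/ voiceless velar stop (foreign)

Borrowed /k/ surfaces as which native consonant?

ʔ

/ʔ/ is closest: same manner (stop), place distance 2 (velar→glottal), same voicing; total 2. Next closest is /ŋ/ at distance 5.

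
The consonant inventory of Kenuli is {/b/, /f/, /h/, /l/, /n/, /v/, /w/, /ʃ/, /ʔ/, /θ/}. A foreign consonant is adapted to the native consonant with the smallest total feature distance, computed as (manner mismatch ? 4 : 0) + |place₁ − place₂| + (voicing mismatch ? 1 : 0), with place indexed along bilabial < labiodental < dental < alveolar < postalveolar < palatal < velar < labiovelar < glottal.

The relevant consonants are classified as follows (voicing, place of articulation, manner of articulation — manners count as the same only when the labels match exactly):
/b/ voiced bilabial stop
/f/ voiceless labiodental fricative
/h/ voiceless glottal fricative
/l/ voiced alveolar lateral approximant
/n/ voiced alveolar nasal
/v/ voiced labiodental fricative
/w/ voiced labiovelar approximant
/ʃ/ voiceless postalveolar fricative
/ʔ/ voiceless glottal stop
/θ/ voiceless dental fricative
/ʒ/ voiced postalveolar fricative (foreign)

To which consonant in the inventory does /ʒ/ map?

ʃ

/ʃ/ is closest: same manner (fricative), place distance 0 (postalveolar→postalveolar), voicing differs (+1); total 1. Next closest is /v/ at distance 3.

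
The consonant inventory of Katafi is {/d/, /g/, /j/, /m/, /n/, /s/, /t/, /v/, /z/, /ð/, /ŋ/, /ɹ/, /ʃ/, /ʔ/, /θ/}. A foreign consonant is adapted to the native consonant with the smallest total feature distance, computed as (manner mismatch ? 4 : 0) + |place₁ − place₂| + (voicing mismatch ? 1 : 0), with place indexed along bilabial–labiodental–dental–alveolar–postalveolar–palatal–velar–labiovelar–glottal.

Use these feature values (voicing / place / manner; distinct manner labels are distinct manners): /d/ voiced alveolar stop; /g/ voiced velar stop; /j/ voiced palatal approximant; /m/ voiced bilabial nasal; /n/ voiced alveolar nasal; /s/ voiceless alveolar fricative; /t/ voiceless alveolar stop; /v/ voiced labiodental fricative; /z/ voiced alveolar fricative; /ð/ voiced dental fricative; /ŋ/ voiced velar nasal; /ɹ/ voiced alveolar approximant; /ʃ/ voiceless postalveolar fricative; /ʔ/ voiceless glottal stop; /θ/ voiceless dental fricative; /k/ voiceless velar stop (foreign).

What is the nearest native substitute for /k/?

/g/ is closest: same manner (stop), place distance 0 (velar→velar), voicing differs (+1); total 1. Next closest is /ʔ/ at distance 2.

g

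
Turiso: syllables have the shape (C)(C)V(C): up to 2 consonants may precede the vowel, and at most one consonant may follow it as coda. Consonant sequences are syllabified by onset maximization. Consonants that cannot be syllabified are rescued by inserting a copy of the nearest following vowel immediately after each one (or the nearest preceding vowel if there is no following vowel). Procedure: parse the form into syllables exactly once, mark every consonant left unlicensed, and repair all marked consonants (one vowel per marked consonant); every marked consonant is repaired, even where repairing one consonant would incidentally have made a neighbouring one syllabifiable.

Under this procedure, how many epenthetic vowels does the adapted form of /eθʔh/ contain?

The unsyllabifiable consonants are /ʔ/, /h/; each receives one epenthetic vowel.

2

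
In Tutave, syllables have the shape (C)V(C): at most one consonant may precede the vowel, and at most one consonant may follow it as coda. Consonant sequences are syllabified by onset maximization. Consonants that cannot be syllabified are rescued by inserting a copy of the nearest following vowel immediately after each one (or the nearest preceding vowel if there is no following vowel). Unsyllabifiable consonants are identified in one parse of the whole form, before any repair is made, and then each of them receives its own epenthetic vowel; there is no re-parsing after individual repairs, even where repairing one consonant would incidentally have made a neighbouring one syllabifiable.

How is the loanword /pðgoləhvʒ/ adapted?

poðogoləhvəʒə

Under (C)V(C), the unsyllabifiable consonants are /p/, /ð/, /v/, /ʒ/ (at most one coda consonant is licensed; onsets are limited to one consonant).
Inserting the epenthetic vowel yields /p/ → /po/, /ð/ → /ðo/, /v/ → /və/, /ʒ/ → /ʒə/.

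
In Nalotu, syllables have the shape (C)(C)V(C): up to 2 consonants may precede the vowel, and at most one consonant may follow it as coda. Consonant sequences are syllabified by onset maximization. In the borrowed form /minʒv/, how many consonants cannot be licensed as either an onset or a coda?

2

Under (C)(C)V(C), the unsyllabifiable consonants are /ʒ/, /v/ (at most one coda consonant is licensed; onsets may contain at most 2 consonants).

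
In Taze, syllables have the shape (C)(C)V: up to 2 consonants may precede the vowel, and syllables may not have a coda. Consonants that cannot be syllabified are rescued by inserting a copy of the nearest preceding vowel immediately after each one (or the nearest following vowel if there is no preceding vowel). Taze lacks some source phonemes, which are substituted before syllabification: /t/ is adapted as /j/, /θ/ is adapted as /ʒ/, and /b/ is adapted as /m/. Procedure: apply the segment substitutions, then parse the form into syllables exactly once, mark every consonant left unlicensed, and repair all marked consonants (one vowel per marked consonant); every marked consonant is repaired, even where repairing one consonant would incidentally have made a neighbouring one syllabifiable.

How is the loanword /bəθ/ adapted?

məʒə

Substitution: /b/ → /m/, /θ/ → /ʒ/, giving /məʒ/.
Under (C)(C)V, the unsyllabifiable consonants are /ʒ/ (no codas are permitted; onsets may contain at most 2 consonants).
Inserting the epenthetic vowel yields /ʒ/ → /ʒə/.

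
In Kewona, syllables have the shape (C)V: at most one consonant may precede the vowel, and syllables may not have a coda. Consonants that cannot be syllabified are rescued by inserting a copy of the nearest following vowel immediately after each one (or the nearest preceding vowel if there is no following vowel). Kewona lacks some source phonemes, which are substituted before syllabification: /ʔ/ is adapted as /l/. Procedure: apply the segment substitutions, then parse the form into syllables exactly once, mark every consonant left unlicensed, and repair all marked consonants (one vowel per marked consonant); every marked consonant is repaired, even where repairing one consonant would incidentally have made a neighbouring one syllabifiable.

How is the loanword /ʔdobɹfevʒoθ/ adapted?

Substitution: /ʔ/ → /l/, giving /ldobɹfevʒoθ/.
Syllabifying with onset maximization leaves /l/, /b/, /ɹ/, /v/, /θ/ stranded (no codas are permitted; onsets are limited to one consonant).
Epenthesis after each stranded consonant: /l/ → /lo/, /b/ → /be/, /ɹ/ → /ɹe/, /v/ → /vo/, /θ/ → /θo/.

lodobeɹefevoʒoθo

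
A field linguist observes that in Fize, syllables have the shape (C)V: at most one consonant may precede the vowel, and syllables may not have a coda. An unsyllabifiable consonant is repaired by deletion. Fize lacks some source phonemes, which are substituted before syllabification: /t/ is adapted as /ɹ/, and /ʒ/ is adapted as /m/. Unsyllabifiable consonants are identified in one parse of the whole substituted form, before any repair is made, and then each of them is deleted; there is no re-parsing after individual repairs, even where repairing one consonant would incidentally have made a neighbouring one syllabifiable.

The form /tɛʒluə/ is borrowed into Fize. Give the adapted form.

Substitution: /t/ → /ɹ/, /ʒ/ → /m/, giving /ɹɛmluə/.
The consonants /m/ cannot be parsed into a legal (C)V syllable (no codas are permitted; onsets are limited to one consonant).
Deletion applies to /m/.

ɹɛluə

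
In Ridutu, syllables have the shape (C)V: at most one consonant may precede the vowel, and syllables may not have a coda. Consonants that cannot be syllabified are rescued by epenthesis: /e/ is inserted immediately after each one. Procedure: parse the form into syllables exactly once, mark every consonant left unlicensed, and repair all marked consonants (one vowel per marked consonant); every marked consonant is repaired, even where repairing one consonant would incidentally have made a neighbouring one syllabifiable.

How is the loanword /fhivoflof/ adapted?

Syllabifying with onset maximization leaves /f/, /f/, /f/ stranded (no codas are permitted; onsets are limited to one consonant).
Inserting the epenthetic vowel yields /f/ → /fe/, /f/ → /fe/, /f/ → /fe/.

fehivofelofe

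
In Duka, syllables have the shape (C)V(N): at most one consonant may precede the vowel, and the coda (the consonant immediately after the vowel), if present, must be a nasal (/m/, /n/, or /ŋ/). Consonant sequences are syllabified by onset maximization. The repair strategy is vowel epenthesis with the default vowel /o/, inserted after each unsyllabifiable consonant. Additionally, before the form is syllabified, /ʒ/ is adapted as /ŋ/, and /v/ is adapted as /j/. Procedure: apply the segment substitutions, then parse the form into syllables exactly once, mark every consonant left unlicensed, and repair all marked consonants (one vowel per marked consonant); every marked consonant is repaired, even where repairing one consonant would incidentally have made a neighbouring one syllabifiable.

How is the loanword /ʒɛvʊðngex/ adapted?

Substitution: /ʒ/ → /ŋ/, /v/ → /j/, giving /ŋɛjʊðngex/.
Syllabifying with onset maximization leaves /ð/, /n/, /x/ stranded (only a nasal (/m/, /n/, or /ŋ/) is licensed in coda position; onsets are limited to one consonant).
Each unlicensed consonant becomes the onset of a new syllable: /ð/ → /ðo/, /n/ → /no/, /x/ → /xo/.

ŋɛjʊðonogexo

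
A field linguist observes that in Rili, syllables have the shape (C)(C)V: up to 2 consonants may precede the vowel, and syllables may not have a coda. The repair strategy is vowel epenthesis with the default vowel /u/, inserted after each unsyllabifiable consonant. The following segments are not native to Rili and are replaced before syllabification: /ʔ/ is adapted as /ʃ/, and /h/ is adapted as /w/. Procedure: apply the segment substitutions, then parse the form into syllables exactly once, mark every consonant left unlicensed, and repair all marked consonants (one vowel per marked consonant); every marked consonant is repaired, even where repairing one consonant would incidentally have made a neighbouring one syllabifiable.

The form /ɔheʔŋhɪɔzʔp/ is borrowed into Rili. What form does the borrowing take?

ɔweʃuŋwɪɔzuʃupu

Substitution: /h/ → /w/, /ʔ/ → /ʃ/, giving /ɔweʃŋwɪɔzʃp/.
The consonants /ʃ/, /z/, /ʃ/, /p/ cannot be parsed into a legal (C)(C)V syllable (no codas are permitted; onsets may contain at most 2 consonants).
Epenthesis after each stranded consonant: /ʃ/ → /ʃu/, /z/ → /zu/, /ʃ/ → /ʃu/, /p/ → /pu/.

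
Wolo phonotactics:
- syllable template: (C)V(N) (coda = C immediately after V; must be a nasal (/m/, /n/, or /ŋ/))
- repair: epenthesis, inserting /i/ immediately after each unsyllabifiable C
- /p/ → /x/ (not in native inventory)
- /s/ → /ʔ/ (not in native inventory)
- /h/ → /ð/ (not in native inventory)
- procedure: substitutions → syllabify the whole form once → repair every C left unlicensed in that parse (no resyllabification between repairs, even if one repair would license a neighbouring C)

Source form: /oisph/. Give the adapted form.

oiʔixiði

Substitution: /s/ → /ʔ/, /p/ → /x/, /h/ → /ð/, giving /oiʔxð/.
Syllabifying with onset maximization leaves /ʔ/, /x/, /ð/ stranded (only a nasal (/m/, /n/, or /ŋ/) is licensed in coda position; onsets are limited to one consonant).
Each unlicensed consonant becomes the onset of a new syllable: /ʔ/ → /ʔi/, /x/ → /xi/, /ð/ → /ði/.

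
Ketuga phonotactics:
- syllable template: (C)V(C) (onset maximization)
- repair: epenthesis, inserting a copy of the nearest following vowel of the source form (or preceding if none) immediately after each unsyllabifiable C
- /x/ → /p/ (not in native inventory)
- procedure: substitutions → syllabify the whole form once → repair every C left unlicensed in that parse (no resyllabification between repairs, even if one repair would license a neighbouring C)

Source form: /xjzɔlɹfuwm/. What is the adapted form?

Substitution: /x/ → /p/, giving /pjzɔlɹfuwm/.
The consonants /p/, /j/, /ɹ/, /m/ cannot be parsed into a legal (C)V(C) syllable (at most one coda consonant is licensed; onsets are limited to one consonant).
Each unlicensed consonant becomes the onset of a new syllable: /p/ → /pɔ/, /j/ → /jɔ/, /ɹ/ → /ɹu/, /m/ → /mu/.

pɔjɔzɔlɹufuwmu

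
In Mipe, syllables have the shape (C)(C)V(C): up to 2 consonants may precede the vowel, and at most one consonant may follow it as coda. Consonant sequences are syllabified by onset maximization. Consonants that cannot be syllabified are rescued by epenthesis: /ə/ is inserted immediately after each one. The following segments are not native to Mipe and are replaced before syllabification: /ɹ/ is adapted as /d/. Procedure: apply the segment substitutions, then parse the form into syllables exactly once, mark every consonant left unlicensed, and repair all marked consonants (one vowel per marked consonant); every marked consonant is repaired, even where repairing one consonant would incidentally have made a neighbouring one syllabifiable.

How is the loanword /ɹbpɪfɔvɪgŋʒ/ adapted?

dəbpɪfɔvɪgŋəʒə

Substitution: /ɹ/ → /d/, giving /dbpɪfɔvɪgŋʒ/.
Syllabifying with onset maximization leaves /d/, /ŋ/, /ʒ/ stranded (at most one coda consonant is licensed; onsets may contain at most 2 consonants).
Epenthesis after each stranded consonant: /d/ → /də/, /ŋ/ → /ŋə/, /ʒ/ → /ʒə/.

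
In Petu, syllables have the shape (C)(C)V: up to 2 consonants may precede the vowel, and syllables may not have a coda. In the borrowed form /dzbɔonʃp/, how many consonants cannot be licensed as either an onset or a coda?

4

The consonants /d/, /n/, /ʃ/, /p/ cannot be parsed into a legal (C)(C)V syllable (no codas are permitted; onsets may contain at most 2 consonants).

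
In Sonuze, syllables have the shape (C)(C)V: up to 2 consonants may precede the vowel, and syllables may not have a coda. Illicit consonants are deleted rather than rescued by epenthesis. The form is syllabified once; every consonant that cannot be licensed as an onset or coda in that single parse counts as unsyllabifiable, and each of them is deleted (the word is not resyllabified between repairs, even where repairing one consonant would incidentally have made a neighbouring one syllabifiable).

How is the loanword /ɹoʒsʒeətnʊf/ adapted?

Under (C)(C)V, the unsyllabifiable consonants are /ʒ/, /f/ (no codas are permitted; onsets may contain at most 2 consonants).
Deletion applies to /ʒ/, /f/.

ɹosʒeətnʊ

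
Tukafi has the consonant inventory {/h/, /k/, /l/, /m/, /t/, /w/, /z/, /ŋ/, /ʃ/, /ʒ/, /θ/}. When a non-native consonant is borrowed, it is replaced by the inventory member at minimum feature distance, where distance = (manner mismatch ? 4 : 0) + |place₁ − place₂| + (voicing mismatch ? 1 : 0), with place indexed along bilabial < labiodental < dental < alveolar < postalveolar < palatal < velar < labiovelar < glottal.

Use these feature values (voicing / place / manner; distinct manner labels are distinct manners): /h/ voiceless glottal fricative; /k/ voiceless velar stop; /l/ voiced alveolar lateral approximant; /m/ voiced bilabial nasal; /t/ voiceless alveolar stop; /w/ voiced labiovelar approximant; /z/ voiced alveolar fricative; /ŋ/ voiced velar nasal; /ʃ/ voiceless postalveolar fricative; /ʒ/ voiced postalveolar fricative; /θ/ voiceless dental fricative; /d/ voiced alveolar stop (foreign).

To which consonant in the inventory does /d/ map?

/t/ is closest: same manner (stop), place distance 0 (alveolar→alveolar), voicing differs (+1); total 1. Next closest is /k/ at distance 4.

t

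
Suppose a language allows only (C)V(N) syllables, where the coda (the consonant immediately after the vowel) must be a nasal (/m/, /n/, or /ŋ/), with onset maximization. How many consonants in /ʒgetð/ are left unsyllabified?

Under (C)V(N), the unsyllabifiable consonants are /ʒ/, /t/, /ð/ (only a nasal (/m/, /n/, or /ŋ/) is licensed in coda position; onsets are limited to one consonant).

3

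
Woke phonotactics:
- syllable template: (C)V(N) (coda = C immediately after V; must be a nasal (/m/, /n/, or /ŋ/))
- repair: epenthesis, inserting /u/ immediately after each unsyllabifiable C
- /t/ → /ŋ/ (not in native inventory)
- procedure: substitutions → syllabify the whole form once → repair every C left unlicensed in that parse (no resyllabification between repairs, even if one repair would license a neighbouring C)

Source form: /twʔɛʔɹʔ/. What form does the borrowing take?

Substitution: /t/ → /ŋ/, giving /ŋwʔɛʔɹʔ/.
Under (C)V(N), the unsyllabifiable consonants are /ŋ/, /w/, /ʔ/, /ɹ/, /ʔ/ (only a nasal (/m/, /n/, or /ŋ/) is licensed in coda position; onsets are limited to one consonant).
Inserting the epenthetic vowel yields /ŋ/ → /ŋu/, /w/ → /wu/, /ʔ/ → /ʔu/, /ɹ/ → /ɹu/, /ʔ/ → /ʔu/.

ŋuwuʔɛʔuɹuʔu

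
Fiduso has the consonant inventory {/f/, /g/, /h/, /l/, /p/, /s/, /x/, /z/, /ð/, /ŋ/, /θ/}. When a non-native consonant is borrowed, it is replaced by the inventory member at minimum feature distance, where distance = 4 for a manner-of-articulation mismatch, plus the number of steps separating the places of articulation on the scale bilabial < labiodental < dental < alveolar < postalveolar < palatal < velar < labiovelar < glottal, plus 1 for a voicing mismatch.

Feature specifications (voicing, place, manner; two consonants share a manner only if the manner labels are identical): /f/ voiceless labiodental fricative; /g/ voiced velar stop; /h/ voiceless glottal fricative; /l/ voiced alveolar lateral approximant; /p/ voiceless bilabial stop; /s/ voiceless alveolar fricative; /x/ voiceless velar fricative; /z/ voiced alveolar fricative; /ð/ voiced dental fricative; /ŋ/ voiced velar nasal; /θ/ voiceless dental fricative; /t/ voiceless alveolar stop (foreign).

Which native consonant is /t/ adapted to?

/p/ is closest: same manner (stop), place distance 3 (alveolar→bilabial), same voicing; total 3. Next closest is /g/ at distance 4.

p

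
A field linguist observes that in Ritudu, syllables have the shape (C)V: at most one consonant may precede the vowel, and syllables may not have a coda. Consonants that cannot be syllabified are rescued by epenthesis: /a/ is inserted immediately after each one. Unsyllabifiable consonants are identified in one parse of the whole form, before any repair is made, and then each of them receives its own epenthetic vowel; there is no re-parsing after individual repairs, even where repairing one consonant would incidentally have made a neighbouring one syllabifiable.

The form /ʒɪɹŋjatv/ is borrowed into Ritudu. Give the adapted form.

Under (C)V, the unsyllabifiable consonants are /ɹ/, /ŋ/, /t/, /v/ (no codas are permitted; onsets are limited to one consonant).
Epenthesis after each stranded consonant: /ɹ/ → /ɹa/, /ŋ/ → /ŋa/, /t/ → /ta/, /v/ → /va/.

ʒɪɹaŋajatava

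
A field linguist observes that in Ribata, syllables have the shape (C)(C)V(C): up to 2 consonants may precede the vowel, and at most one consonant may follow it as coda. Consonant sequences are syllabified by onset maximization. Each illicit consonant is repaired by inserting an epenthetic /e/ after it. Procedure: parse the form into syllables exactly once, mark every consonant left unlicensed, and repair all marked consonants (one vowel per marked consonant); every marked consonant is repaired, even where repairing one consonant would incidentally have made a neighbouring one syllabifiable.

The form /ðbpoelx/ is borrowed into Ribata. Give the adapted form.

ðebpoelxe

The consonants /ð/, /x/ cannot be parsed into a legal (C)(C)V(C) syllable (at most one coda consonant is licensed; onsets may contain at most 2 consonants).
Epenthesis after each stranded consonant: /ð/ → /ðe/, /x/ → /xe/.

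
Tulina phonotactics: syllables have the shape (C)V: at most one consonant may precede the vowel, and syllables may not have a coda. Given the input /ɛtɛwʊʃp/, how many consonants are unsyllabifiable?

2

Syllabifying with onset maximization leaves /ʃ/, /p/ stranded (no codas are permitted; onsets are limited to one consonant).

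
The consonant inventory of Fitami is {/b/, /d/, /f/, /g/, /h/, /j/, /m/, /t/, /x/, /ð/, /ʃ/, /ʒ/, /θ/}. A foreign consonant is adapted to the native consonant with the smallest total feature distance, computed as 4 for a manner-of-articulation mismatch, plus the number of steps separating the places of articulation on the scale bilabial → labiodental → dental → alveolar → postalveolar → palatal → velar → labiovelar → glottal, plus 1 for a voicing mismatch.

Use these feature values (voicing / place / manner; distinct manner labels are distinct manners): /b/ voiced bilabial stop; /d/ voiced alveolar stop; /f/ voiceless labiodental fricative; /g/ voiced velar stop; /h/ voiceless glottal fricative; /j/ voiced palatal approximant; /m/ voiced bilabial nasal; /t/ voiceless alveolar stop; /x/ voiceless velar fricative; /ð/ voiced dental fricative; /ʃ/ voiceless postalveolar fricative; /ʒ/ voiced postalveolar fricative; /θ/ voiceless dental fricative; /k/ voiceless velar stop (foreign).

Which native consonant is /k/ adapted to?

/g/ is closest: same manner (stop), place distance 0 (velar→velar), voicing differs (+1); total 1. Next closest is /t/ at distance 3.

g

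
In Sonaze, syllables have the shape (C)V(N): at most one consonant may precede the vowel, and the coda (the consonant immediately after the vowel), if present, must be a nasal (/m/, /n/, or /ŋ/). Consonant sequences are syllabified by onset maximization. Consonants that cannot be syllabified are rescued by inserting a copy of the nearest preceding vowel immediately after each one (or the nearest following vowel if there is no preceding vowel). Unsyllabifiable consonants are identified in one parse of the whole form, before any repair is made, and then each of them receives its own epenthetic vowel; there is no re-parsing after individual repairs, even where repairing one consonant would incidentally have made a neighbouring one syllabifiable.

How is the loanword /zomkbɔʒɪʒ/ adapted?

Under (C)V(N), the unsyllabifiable consonants are /k/, /ʒ/ (only a nasal (/m/, /n/, or /ŋ/) is licensed in coda position; onsets are limited to one consonant).
Epenthesis after each stranded consonant: /k/ → /ko/, /ʒ/ → /ʒɪ/.

zomkobɔʒɪʒɪ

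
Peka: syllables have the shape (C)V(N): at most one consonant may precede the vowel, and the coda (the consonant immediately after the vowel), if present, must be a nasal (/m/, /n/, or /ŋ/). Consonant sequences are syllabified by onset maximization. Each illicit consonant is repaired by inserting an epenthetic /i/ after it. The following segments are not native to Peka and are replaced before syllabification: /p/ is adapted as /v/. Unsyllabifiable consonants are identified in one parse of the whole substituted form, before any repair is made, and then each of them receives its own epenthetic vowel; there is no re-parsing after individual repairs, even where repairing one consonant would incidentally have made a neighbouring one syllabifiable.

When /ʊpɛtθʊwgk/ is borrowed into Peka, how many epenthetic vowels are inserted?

4

After substitution the input is /ʊvɛtθʊwgk/.
The unsyllabifiable consonants are /t/, /w/, /g/, /k/; each receives one epenthetic vowel.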